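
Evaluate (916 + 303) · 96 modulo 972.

916 + 303 = 1219 ≡ 247 (mod 972)
247 · 96 = 23712 ≡ 384 (mod 972)

384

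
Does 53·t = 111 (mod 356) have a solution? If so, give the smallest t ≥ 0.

gcd(53, 356) = 1, so a unique solution mod 356 exists.
53⁻¹ ≡ 309 (mod 356).
t ≡ 309·111 ≡ 123 (mod 356).

123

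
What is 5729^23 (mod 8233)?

Using repeated squaring:
23 in binary is 10111, i.e. 23 = 16 + 4 + 2 + 1.
5729^1 ≡ 5729 (mod 8233)
5729^2 ≡ 5729^2 = 32821441 ≡ 4703 (mod 8233)
5729^4 ≡ 4703^2 = 22118209 ≡ 4371 (mod 8233)
5729^8 ≡ 4371^2 = 19105641 ≡ 5081 (mod 8233)
5729^16 ≡ 5081^2 = 25816561 ≡ 6106 (mod 8233)
5729^23 = 5729^16 · 5729^4 · 5729^2 · 5729^1 ≡ 6106 · 4371 · 4703 · 5729 (mod 8233).
Accumulate the product:
6106 · 4371 = 26689326 ≡ 6173
6173 · 4703 = 29031619 ≡ 2061
2061 · 5729 = 11807469 ≡ 1347

1347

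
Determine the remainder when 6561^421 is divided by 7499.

5362

421 in binary is 110100101, i.e. 421 = 256 + 128 + 32 + 4 + 1.
6561^1 ≡ 6561 (mod 7499)
6561^2 ≡ 6561^2 = 43046721 ≡ 2461 (mod 7499)
6561^4 ≡ 2461^2 = 6056521 ≡ 4828 (mod 7499)
6561^8 ≡ 4828^2 = 23309584 ≡ 2692 (mod 7499)
6561^16 ≡ 2692^2 = 7246864 ≡ 2830 (mod 7499)
6561^32 ≡ 2830^2 = 8008900 ≡ 7467 (mod 7499)
6561^64 ≡ 7467^2 = 55756089 ≡ 1024 (mod 7499)
6561^128 ≡ 1024^2 = 1048576 ≡ 6215 (mod 7499)
6561^256 ≡ 6215^2 = 38626225 ≡ 6375 (mod 7499)
6561^421 = 6561^256 × 6561^128 × 6561^32 × 6561^4 × 6561^1 ≡ 6375 × 6215 × 7467 × 4828 × 6561 (mod 7499).
Accumulate the product:
6375 × 6215 = 39620625 ≡ 3408
3408 × 7467 = 25447536 ≡ 3429
3429 × 4828 = 16555212 ≡ 4919
4919 × 6561 = 32273559 ≡ 5362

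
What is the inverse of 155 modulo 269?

210

269 = 1×155 + 114
155 = 1×114 + 41
114 = 2×41 + 32
41 = 1×32 + 9
32 = 3×9 + 5
9 = 1×5 + 4
5 = 1×4 + 1
4 = 4×1 + 0
gcd(155, 269) = 1, so the inverse exists.
Bézout: 1 = 34×269 − 59×155.
So 155⁻¹ ≡ −59 ≡ 210 (mod 269).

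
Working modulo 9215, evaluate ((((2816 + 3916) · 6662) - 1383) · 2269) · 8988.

3002

2816 + 3916 = 6732
6732 · 6662 = 44848584 ≡ 8394 (mod 9215)
8394 - 1383 = 7011
7011 · 2269 = 15907959 ≡ 2869 (mod 9215)
2869 · 8988 = 25786572 ≡ 3002 (mod 9215)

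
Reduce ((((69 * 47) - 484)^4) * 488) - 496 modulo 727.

69 * 47 = 3243 ≡ 335 (mod 727)
335 - 484 = -149 ≡ 578 (mod 727)
(578)^4 ≡ 211 (mod 727)
211 * 488 = 102968 ≡ 461 (mod 727)
461 - 496 = -35 ≡ 692 (mod 727)

692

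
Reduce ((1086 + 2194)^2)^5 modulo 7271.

782

1086 + 2194 = 3280
(3280)^2 ≡ 4591 (mod 7271)
(4591)^5 ≡ 782 (mod 7271)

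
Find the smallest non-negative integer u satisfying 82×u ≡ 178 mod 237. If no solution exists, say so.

112

gcd(82, 237) = 1, so a unique solution mod 237 exists.
82⁻¹ ≡ 211 (mod 237).
u ≡ 211×178 ≡ 112 (mod 237).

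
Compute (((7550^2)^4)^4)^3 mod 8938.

(7550)^2 ≡ 4874 (mod 8938)
(4874)^4 ≡ 2798 (mod 8938)
(2798)^4 ≡ 3850 (mod 8938)
(3850)^3 ≡ 6578 (mod 8938)

6578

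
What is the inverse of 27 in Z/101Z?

15

101 = 3*27 + 20
27 = 1*20 + 7
20 = 2*7 + 6
7 = 1*6 + 1
6 = 6*1 + 0
gcd(27, 101) = 1, so the inverse exists.
Bézout: 1 = −4*101 + 15*27.
So 27⁻¹ ≡ 15 (mod 101).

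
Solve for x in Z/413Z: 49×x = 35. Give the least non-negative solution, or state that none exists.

26

gcd(49, 413) = 7, and 7 | 35, so solutions exist.
Divide through by 7: 7×x ≡ 5 (mod 59).
7⁻¹ ≡ 17 (mod 59).
x ≡ 17×5 ≡ 26 (mod 59).
The smallest non-negative solution is x = 26.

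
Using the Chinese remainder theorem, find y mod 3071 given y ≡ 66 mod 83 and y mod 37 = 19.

315

83⁻¹ mod 37: 83*33 ≡ 1 (mod 37), so 83⁻¹ ≡ 33.
y = 66 + 83*((19 − 66)*33 mod 37) = 66 + 83*3 = 315.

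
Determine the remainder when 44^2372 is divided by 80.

2372 in binary is 100101000100, i.e. 2372 = 2048 + 256 + 64 + 4.
44^1 ≡ 44 (mod 80)
44^2 ≡ 44^2 = 1936 ≡ 16 (mod 80)
44^4 ≡ 16^2 = 256 ≡ 16 (mod 80)
44^8 ≡ 16^2 = 256 ≡ 16 (mod 80)
44^16 ≡ 16^2 = 256 ≡ 16 (mod 80)
44^32 ≡ 16^2 = 256 ≡ 16 (mod 80)
44^64 ≡ 16^2 = 256 ≡ 16 (mod 80)
44^128 ≡ 16^2 = 256 ≡ 16 (mod 80)
44^256 ≡ 16^2 = 256 ≡ 16 (mod 80)
44^512 ≡ 16^2 = 256 ≡ 16 (mod 80)
44^1024 ≡ 16^2 = 256 ≡ 16 (mod 80)
44^2048 ≡ 16^2 = 256 ≡ 16 (mod 80)
44^2372 = 44^2048 * 44^256 * 44^64 * 44^4 ≡ 16 * 16 * 16 * 16 (mod 80).
Accumulate the product:
16 * 16 = 256 ≡ 16
16 * 16 = 256 ≡ 16
16 * 16 = 256 ≡ 16

16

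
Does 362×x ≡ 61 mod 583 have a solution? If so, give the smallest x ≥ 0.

5

gcd(362, 583) = 1, so a unique solution mod 583 exists.
362⁻¹ ≡ 153 (mod 583).
x ≡ 153×61 ≡ 5 (mod 583).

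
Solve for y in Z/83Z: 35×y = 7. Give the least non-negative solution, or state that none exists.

gcd(35, 83) = 1, so a unique solution mod 83 exists.
35⁻¹ ≡ 19 (mod 83).
y ≡ 19×7 ≡ 50 (mod 83).

50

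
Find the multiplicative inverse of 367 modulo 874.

Apply the Euclidean algorithm and back-substitute:
874 = 2·367 + 140
367 = 2·140 + 87
140 = 1·87 + 53
87 = 1·53 + 34
53 = 1·34 + 19
34 = 1·19 + 15
19 = 1·15 + 4
15 = 3·4 + 3
4 = 1·3 + 1
3 = 3·1 + 0
gcd(367, 874) = 1, so the inverse exists.
Back-substitute for 1:
1 = 1·4 − 1·3
  = −1·15 + 4·4
  = 4·19 − 5·15
  = −5·34 + 9·19
  = 9·53 − 14·34
  = −14·87 + 23·53
  = 23·140 − 37·87
  = −37·367 + 97·140
  = 97·874 − 231·367
So 367⁻¹ ≡ −231 ≡ 643 (mod 874).

643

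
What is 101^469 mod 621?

533

469 in binary is 111010101, i.e. 469 = 256 + 128 + 64 + 16 + 4 + 1.
101^1 ≡ 101 (mod 621)
101^2 ≡ 101^2 = 10201 ≡ 265 (mod 621)
101^4 ≡ 265^2 = 70225 ≡ 52 (mod 621)
101^8 ≡ 52^2 = 2704 ≡ 220 (mod 621)
101^16 ≡ 220^2 = 48400 ≡ 583 (mod 621)
101^32 ≡ 583^2 = 339889 ≡ 202 (mod 621)
101^64 ≡ 202^2 = 40804 ≡ 439 (mod 621)
101^128 ≡ 439^2 = 192721 ≡ 211 (mod 621)
101^256 ≡ 211^2 = 44521 ≡ 430 (mod 621)
101^469 = 101^256 × 101^128 × 101^64 × 101^16 × 101^4 × 101^1 ≡ 430 × 211 × 439 × 583 × 52 × 101 (mod 621).
Accumulate the product:
430 × 211 = 90730 ≡ 64
64 × 439 = 28096 ≡ 151
151 × 583 = 88033 ≡ 472
472 × 52 = 24544 ≡ 325
325 × 101 = 32825 ≡ 533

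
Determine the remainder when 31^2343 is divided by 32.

31

By square-and-multiply:
2343 in binary is 100100100111, i.e. 2343 = 2048 + 256 + 32 + 4 + 2 + 1.
31^1 ≡ 31 (mod 32)
31^2 ≡ 31^2 = 961 ≡ 1 (mod 32)
31^4 ≡ 1^2 = 1 (mod 32)
31^8 ≡ 1^2 = 1 (mod 32)
31^16 ≡ 1^2 = 1 (mod 32)
31^32 ≡ 1^2 = 1 (mod 32)
31^64 ≡ 1^2 = 1 (mod 32)
31^128 ≡ 1^2 = 1 (mod 32)
31^256 ≡ 1^2 = 1 (mod 32)
31^512 ≡ 1^2 = 1 (mod 32)
31^1024 ≡ 1^2 = 1 (mod 32)
31^2048 ≡ 1^2 = 1 (mod 32)
31^2343 = 31^2048 * 31^256 * 31^32 * 31^4 * 31^2 * 31^1 ≡ 1 * 1 * 1 * 1 * 1 * 31 (mod 32).
Accumulate the product:
1 * 1 = 1
1 * 1 = 1
1 * 1 = 1
1 * 1 = 1
1 * 31 = 31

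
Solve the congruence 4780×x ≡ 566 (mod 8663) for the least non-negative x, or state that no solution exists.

8587

gcd(4780, 8663) = 1, so a unique solution mod 8663 exists.
4780⁻¹ ≡ 3612 (mod 8663).
x ≡ 3612×566 ≡ 8587 (mod 8663).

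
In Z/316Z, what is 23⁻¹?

By the extended Euclidean algorithm:
316 = 13·23 + 17
23 = 1·17 + 6
17 = 2·6 + 5
6 = 1·5 + 1
5 = 5·1 + 0
gcd(23, 316) = 1, so the inverse exists.
Back-substitute for 1:
1 = 1·6 − 1·5
  = −1·17 + 3·6
  = 3·23 − 4·17
  = −4·316 + 55·23
So 23⁻¹ ≡ 55 (mod 316).

55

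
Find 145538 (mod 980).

498

145538 = 148*980 + 498, so 145538 ≡ 498 (mod 980).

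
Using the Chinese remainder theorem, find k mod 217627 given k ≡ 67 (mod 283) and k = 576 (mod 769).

160528

283⁻¹ mod 769: 283×125 ≡ 1 (mod 769), so 283⁻¹ ≡ 125.
k = 67 + 283×((576 − 67)×125 mod 769) = 67 + 283×567 = 160528.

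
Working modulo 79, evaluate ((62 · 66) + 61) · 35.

62 · 66 = 4092 ≡ 63 (mod 79)
63 + 61 = 124 ≡ 45 (mod 79)
45 · 35 = 1575 ≡ 74 (mod 79)

74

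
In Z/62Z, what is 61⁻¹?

61

62 = 1·61 + 1
61 = 61·1 + 0
gcd(61, 62) = 1, so the inverse exists.
Back-substitute for 1:
1 = 1·62 − 1·61
So 61⁻¹ ≡ −1 ≡ 61 (mod 62).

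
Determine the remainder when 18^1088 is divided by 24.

0

Using repeated squaring:
18^1 ≡ 18 (mod 24)
18^2 ≡ 18^2 = 324 ≡ 12 (mod 24)
18^4 ≡ 12^2 = 144 ≡ 0 (mod 24)
18^8 ≡ 0^2 = 0 (mod 24)
18^16 ≡ 0^2 = 0 (mod 24)
18^32 ≡ 0^2 = 0 (mod 24)
18^64 ≡ 0^2 = 0 (mod 24)
18^128 ≡ 0^2 = 0 (mod 24)
18^256 ≡ 0^2 = 0 (mod 24)
18^512 ≡ 0^2 = 0 (mod 24)
18^1024 ≡ 0^2 = 0 (mod 24)
18^1088 = 18^1024 * 18^64 ≡ 0 * 0 (mod 24).
0 * 0 = 0 ≡ 0 (mod 24).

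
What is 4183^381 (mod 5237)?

2972

By square-and-multiply:
4183^1 ≡ 4183 (mod 5237)
4183^2 ≡ 4183^2 = 17497489 ≡ 672 (mod 5237)
4183^4 ≡ 672^2 = 451584 ≡ 1202 (mod 5237)
4183^8 ≡ 1202^2 = 1444804 ≡ 4629 (mod 5237)
4183^16 ≡ 4629^2 = 21427641 ≡ 3074 (mod 5237)
4183^32 ≡ 3074^2 = 9449476 ≡ 1928 (mod 5237)
4183^64 ≡ 1928^2 = 3717184 ≡ 4151 (mod 5237)
4183^128 ≡ 4151^2 = 17230801 ≡ 1071 (mod 5237)
4183^256 ≡ 1071^2 = 1147041 ≡ 138 (mod 5237)
4183^381 = 4183^256 · 4183^64 · 4183^32 · 4183^16 · 4183^8 · 4183^4 · 4183^1 ≡ 138 · 4151 · 1928 · 3074 · 4629 · 1202 · 4183 (mod 5237).
Accumulate the product:
138 · 4151 = 572838 ≡ 2005
2005 · 1928 = 3865640 ≡ 734
734 · 3074 = 2256316 ≡ 4406
4406 · 4629 = 20395374 ≡ 2496
2496 · 1202 = 3000192 ≡ 4628
4628 · 4183 = 19358924 ≡ 2972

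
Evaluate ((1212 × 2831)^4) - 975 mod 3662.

3453

1212 × 2831 = 3431172 ≡ 3540 (mod 3662)
(3540)^4 ≡ 766 (mod 3662)
766 - 975 = -209 ≡ 3453 (mod 3662)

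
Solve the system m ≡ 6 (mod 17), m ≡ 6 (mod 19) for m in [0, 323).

6

17⁻¹ mod 19: 17·9 ≡ 1 (mod 19), so 17⁻¹ ≡ 9.
m = 6 + 17·((6 − 6)·9 mod 19) = 6 + 17·0 = 6.
Check: 6 mod 17 = 6, 6 mod 19 = 6. ✓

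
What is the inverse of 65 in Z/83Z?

Apply the Euclidean algorithm and back-substitute:
83 = 1·65 + 18
65 = 3·18 + 11
18 = 1·11 + 7
11 = 1·7 + 4
7 = 1·4 + 3
4 = 1·3 + 1
3 = 3·1 + 0
gcd(65, 83) = 1, so the inverse exists.
Bézout: 1 = −18·83 + 23·65.
So 65⁻¹ ≡ 23 (mod 83).

23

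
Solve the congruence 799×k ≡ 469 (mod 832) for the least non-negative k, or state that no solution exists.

gcd(799, 832) = 1, so a unique solution mod 832 exists.
799⁻¹ ≡ 479 (mod 832).
k ≡ 479×469 ≡ 11 (mod 832).

11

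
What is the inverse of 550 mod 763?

240

By the extended Euclidean algorithm:
763 = 1*550 + 213
550 = 2*213 + 124
213 = 1*124 + 89
124 = 1*89 + 35
89 = 2*35 + 19
35 = 1*19 + 16
19 = 1*16 + 3
16 = 5*3 + 1
3 = 3*1 + 0
gcd(550, 763) = 1, so the inverse exists.
Bézout: 1 = −173*763 + 240*550.
So 550⁻¹ ≡ 240 (mod 763).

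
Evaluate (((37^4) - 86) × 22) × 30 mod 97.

14

(37)^4 ≡ 24 (mod 97)
24 - 86 = -62 ≡ 35 (mod 97)
35 × 22 = 770 ≡ 91 (mod 97)
91 × 30 = 2730 ≡ 14 (mod 97)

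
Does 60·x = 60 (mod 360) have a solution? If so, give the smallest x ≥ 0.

1

gcd(60, 360) = 60, and 60 | 60, so solutions exist.
Divide through by 60: 1·x = 1 (mod 6).
1⁻¹ ≡ 1 (mod 6).
x ≡ 1·1 ≡ 1 (mod 6).
The smallest non-negative solution is x = 1.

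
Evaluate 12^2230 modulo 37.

Compute successive squares:
2230 in binary is 100010110110, i.e. 2230 = 2048 + 128 + 32 + 16 + 4 + 2.
12^1 ≡ 12 (mod 37)
12^2 ≡ 12^2 = 144 ≡ 33 (mod 37)
12^4 ≡ 33^2 = 1089 ≡ 16 (mod 37)
12^8 ≡ 16^2 = 256 ≡ 34 (mod 37)
12^16 ≡ 34^2 = 1156 ≡ 9 (mod 37)
12^32 ≡ 9^2 = 81 ≡ 7 (mod 37)
12^64 ≡ 7^2 = 49 ≡ 12 (mod 37)
12^128 ≡ 12^2 = 144 ≡ 33 (mod 37)
12^256 ≡ 33^2 = 1089 ≡ 16 (mod 37)
12^512 ≡ 16^2 = 256 ≡ 34 (mod 37)
12^1024 ≡ 34^2 = 1156 ≡ 9 (mod 37)
12^2048 ≡ 9^2 = 81 ≡ 7 (mod 37)
12^2230 = 12^2048 · 12^128 · 12^32 · 12^16 · 12^4 · 12^2 ≡ 7 · 33 · 7 · 9 · 16 · 33 (mod 37).
Accumulate the product:
7 · 33 = 231 ≡ 9
9 · 7 = 63 ≡ 26
26 · 9 = 234 ≡ 12
12 · 16 = 192 ≡ 7
7 · 33 = 231 ≡ 9

9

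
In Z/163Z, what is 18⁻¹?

154

Apply the Euclidean algorithm and back-substitute:
163 = 9*18 + 1
18 = 18*1 + 0
gcd(18, 163) = 1, so the inverse exists.
Back-substitute for 1:
1 = 1*163 − 9*18
So 18⁻¹ ≡ −9 ≡ 154 (mod 163).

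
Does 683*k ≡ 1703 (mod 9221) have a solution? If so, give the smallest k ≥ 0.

124

gcd(683, 9221) = 1, so a unique solution mod 9221 exists.
683⁻¹ ≡ 9194 (mod 9221).
k ≡ 9194*1703 ≡ 124 (mod 9221).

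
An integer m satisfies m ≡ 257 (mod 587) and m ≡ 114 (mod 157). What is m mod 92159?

87720

587⁻¹ mod 157: 587·134 ≡ 1 (mod 157), so 587⁻¹ ≡ 134.
m = 257 + 587·((114 − 257)·134 mod 157) = 257 + 587·149 = 87720.
Check: 87720 mod 587 = 257, 87720 mod 157 = 114. ✓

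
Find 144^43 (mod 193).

49

Using repeated squaring:
144^1 ≡ 144 (mod 193)
144^2 ≡ 144^2 = 20736 ≡ 85 (mod 193)
144^4 ≡ 85^2 = 7225 ≡ 84 (mod 193)
144^8 ≡ 84^2 = 7056 ≡ 108 (mod 193)
144^16 ≡ 108^2 = 11664 ≡ 84 (mod 193)
144^32 ≡ 84^2 = 7056 ≡ 108 (mod 193)
144^43 = 144^32 * 144^8 * 144^2 * 144^1 ≡ 108 * 108 * 85 * 144 (mod 193).
Accumulate the product:
108 * 108 = 11664 ≡ 84
84 * 85 = 7140 ≡ 192
192 * 144 = 27648 ≡ 49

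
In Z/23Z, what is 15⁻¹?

23 = 1×15 + 8
15 = 1×8 + 7
8 = 1×7 + 1
7 = 7×1 + 0
gcd(15, 23) = 1, so the inverse exists.
Bézout: 1 = 2×23 − 3×15.
So 15⁻¹ ≡ −3 ≡ 20 (mod 23).

20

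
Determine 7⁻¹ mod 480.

343

480 = 68×7 + 4
7 = 1×4 + 3
4 = 1×3 + 1
3 = 3×1 + 0
gcd(7, 480) = 1, so the inverse exists.
Bézout: 1 = 2×480 − 137×7.
So 7⁻¹ ≡ −137 ≡ 343 (mod 480).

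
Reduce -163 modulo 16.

-163 = -11×16 + 13, so -163 ≡ 13 (mod 16).

13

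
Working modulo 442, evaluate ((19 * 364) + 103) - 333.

56

19 * 364 = 6916 ≡ 286 (mod 442)
286 + 103 = 389
389 - 333 = 56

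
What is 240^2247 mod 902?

422

Compute successive squares:
2247 in binary is 100011000111, i.e. 2247 = 2048 + 128 + 64 + 4 + 2 + 1.
240^1 ≡ 240 (mod 902)
240^2 ≡ 240^2 = 57600 ≡ 774 (mod 902)
240^4 ≡ 774^2 = 599076 ≡ 148 (mod 902)
240^8 ≡ 148^2 = 21904 ≡ 256 (mod 902)
240^16 ≡ 256^2 = 65536 ≡ 592 (mod 902)
240^32 ≡ 592^2 = 350464 ≡ 488 (mod 902)
240^64 ≡ 488^2 = 238144 ≡ 16 (mod 902)
240^128 ≡ 16^2 = 256 (mod 902)
240^256 ≡ 256^2 = 65536 ≡ 592 (mod 902)
240^512 ≡ 592^2 = 350464 ≡ 488 (mod 902)
240^1024 ≡ 488^2 = 238144 ≡ 16 (mod 902)
240^2048 ≡ 16^2 = 256 (mod 902)
240^2247 = 240^2048 × 240^128 × 240^64 × 240^4 × 240^2 × 240^1 ≡ 256 × 256 × 16 × 148 × 774 × 240 (mod 902).
Accumulate the product:
256 × 256 = 65536 ≡ 592
592 × 16 = 9472 ≡ 452
452 × 148 = 66896 ≡ 148
148 × 774 = 114552 ≡ 900
900 × 240 = 216000 ≡ 422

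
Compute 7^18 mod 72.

1

7^1 ≡ 7 (mod 72)
7^2 ≡ 7^2 = 49 (mod 72)
7^4 ≡ 49^2 = 2401 ≡ 25 (mod 72)
7^8 ≡ 25^2 = 625 ≡ 49 (mod 72)
7^16 ≡ 49^2 = 2401 ≡ 25 (mod 72)
7^18 = 7^16 * 7^2 ≡ 25 * 49 (mod 72).
25 * 49 = 1225 ≡ 1 (mod 72).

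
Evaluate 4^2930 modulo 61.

4^1 ≡ 4 (mod 61)
4^2 ≡ 4^2 = 16 (mod 61)
4^4 ≡ 16^2 = 256 ≡ 12 (mod 61)
4^8 ≡ 12^2 = 144 ≡ 22 (mod 61)
4^16 ≡ 22^2 = 484 ≡ 57 (mod 61)
4^32 ≡ 57^2 = 3249 ≡ 16 (mod 61)
4^64 ≡ 16^2 = 256 ≡ 12 (mod 61)
4^128 ≡ 12^2 = 144 ≡ 22 (mod 61)
4^256 ≡ 22^2 = 484 ≡ 57 (mod 61)
4^512 ≡ 57^2 = 3249 ≡ 16 (mod 61)
4^1024 ≡ 16^2 = 256 ≡ 12 (mod 61)
4^2048 ≡ 12^2 = 144 ≡ 22 (mod 61)
4^2930 = 4^2048 × 4^512 × 4^256 × 4^64 × 4^32 × 4^16 × 4^2 ≡ 22 × 16 × 57 × 12 × 16 × 57 × 16 (mod 61).
Accumulate the product:
22 × 16 = 352 ≡ 47
47 × 57 = 2679 ≡ 56
56 × 12 = 672 ≡ 1
1 × 16 = 16
16 × 57 = 912 ≡ 58
58 × 16 = 928 ≡ 13

13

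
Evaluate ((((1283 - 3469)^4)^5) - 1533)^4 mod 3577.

2902

1283 - 3469 = -2186 ≡ 1391 (mod 3577)
(1391)^4 ≡ 1059 (mod 3577)
(1059)^5 ≡ 3301 (mod 3577)
3301 - 1533 = 1768
(1768)^4 ≡ 2902 (mod 3577)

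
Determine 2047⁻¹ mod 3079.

Run the extended Euclidean algorithm:
3079 = 1·2047 + 1032
2047 = 1·1032 + 1015
1032 = 1·1015 + 17
1015 = 59·17 + 12
17 = 1·12 + 5
12 = 2·5 + 2
5 = 2·2 + 1
2 = 2·1 + 0
gcd(2047, 3079) = 1, so the inverse exists.
Bézout: 1 = 843·3079 − 1268·2047.
So 2047⁻¹ ≡ −1268 ≡ 1811 (mod 3079).

1811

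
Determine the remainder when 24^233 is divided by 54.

0

By square-and-multiply:
233 in binary is 11101001, i.e. 233 = 128 + 64 + 32 + 8 + 1.
24^1 ≡ 24 (mod 54)
24^2 ≡ 24^2 = 576 ≡ 36 (mod 54)
24^4 ≡ 36^2 = 1296 ≡ 0 (mod 54)
24^8 ≡ 0^2 = 0 (mod 54)
24^16 ≡ 0^2 = 0 (mod 54)
24^32 ≡ 0^2 = 0 (mod 54)
24^64 ≡ 0^2 = 0 (mod 54)
24^128 ≡ 0^2 = 0 (mod 54)
24^233 = 24^128 · 24^64 · 24^32 · 24^8 · 24^1 ≡ 0 · 0 · 0 · 0 · 24 (mod 54).
Accumulate the product:
0 · 0 = 0
0 · 0 = 0
0 · 0 = 0
0 · 24 = 0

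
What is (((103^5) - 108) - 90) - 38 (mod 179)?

80

(103)^5 ≡ 137 (mod 179)
137 - 108 = 29
29 - 90 = -61 ≡ 118 (mod 179)
118 - 38 = 80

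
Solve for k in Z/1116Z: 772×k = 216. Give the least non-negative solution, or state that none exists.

gcd(772, 1116) = 4, and 4 | 216, so solutions exist.
Divide through by 4: 193×k = 54 (mod 279).
193⁻¹ ≡ 133 (mod 279).
k ≡ 133×54 ≡ 207 (mod 279).
The smallest non-negative solution is k = 207.

207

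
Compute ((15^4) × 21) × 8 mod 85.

(15)^4 ≡ 50 (mod 85)
50 × 21 = 1050 ≡ 30 (mod 85)
30 × 8 = 240 ≡ 70 (mod 85)

70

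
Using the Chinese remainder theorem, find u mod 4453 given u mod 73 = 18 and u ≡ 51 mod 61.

73⁻¹ mod 61: 73·56 ≡ 1 (mod 61), so 73⁻¹ ≡ 56.
u = 18 + 73·((51 − 18)·56 mod 61) = 18 + 73·18 = 1332.

1332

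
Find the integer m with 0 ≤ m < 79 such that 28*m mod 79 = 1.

By the extended Euclidean algorithm:
79 = 2*28 + 23
28 = 1*23 + 5
23 = 4*5 + 3
5 = 1*3 + 2
3 = 1*2 + 1
2 = 2*1 + 0
gcd(28, 79) = 1, so the inverse exists.
Bézout: 1 = 11*79 − 31*28.
So 28⁻¹ ≡ −31 ≡ 48 (mod 79).

48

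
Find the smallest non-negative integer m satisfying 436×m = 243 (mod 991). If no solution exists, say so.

gcd(436, 991) = 1, so a unique solution mod 991 exists.
436⁻¹ ≡ 966 (mod 991).
m ≡ 966×243 ≡ 862 (mod 991).

862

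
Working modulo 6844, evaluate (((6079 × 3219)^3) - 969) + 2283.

6079 × 3219 = 19568301 ≡ 1305 (mod 6844)
(1305)^3 ≡ 2349 (mod 6844)
2349 - 969 = 1380
1380 + 2283 = 3663

3663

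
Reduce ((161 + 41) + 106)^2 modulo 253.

161 + 41 = 202
202 + 106 = 308 ≡ 55 (mod 253)
(55)^2 ≡ 242 (mod 253)

242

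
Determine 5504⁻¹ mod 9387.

1523

By the extended Euclidean algorithm:
9387 = 1·5504 + 3883
5504 = 1·3883 + 1621
3883 = 2·1621 + 641
1621 = 2·641 + 339
641 = 1·339 + 302
339 = 1·302 + 37
302 = 8·37 + 6
37 = 6·6 + 1
6 = 6·1 + 0
gcd(5504, 9387) = 1, so the inverse exists.
Back-substitute for 1:
1 = 1·37 − 6·6
  = −6·302 + 49·37
  = 49·339 − 55·302
  = −55·641 + 104·339
  = 104·1621 − 263·641
  = −263·3883 + 630·1621
  = 630·5504 − 893·3883
  = −893·9387 + 1523·5504
So 5504⁻¹ ≡ 1523 (mod 9387).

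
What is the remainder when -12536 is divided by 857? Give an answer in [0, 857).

-12536 = -15×857 + 319, so -12536 ≡ 319 (mod 857).

319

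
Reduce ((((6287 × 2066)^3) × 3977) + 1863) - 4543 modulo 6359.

836

6287 × 2066 = 12988942 ≡ 3864 (mod 6359)
(3864)^3 ≡ 431 (mod 6359)
431 × 3977 = 1714087 ≡ 3516 (mod 6359)
3516 + 1863 = 5379
5379 - 4543 = 836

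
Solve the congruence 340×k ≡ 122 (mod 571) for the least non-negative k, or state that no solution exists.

568

gcd(340, 571) = 1, so a unique solution mod 571 exists.
340⁻¹ ≡ 351 (mod 571).
k ≡ 351×122 ≡ 568 (mod 571).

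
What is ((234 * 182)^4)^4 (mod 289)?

234 * 182 = 42588 ≡ 105 (mod 289)
(105)^4 ≡ 115 (mod 289)
(115)^4 ≡ 137 (mod 289)

137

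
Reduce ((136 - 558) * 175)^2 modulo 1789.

541

136 - 558 = -422 ≡ 1367 (mod 1789)
1367 * 175 = 239225 ≡ 1288 (mod 1789)
(1288)^2 ≡ 541 (mod 1789)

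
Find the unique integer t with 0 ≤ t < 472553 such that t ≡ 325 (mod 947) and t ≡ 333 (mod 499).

947⁻¹ mod 499: 947*362 ≡ 1 (mod 499), so 947⁻¹ ≡ 362.
t = 325 + 947*((333 − 325)*362 mod 499) = 325 + 947*401 = 380072.
Check: 380072 mod 947 = 325, 380072 mod 499 = 333. ✓

380072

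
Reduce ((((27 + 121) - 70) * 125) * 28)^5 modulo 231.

27 + 121 = 148
148 - 70 = 78
78 * 125 = 9750 ≡ 48 (mod 231)
48 * 28 = 1344 ≡ 189 (mod 231)
(189)^5 ≡ 21 (mod 231)

21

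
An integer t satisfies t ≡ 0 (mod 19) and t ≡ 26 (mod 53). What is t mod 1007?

19⁻¹ mod 53: 19×14 ≡ 1 (mod 53), so 19⁻¹ ≡ 14.
t = 0 + 19×((26 − 0)×14 mod 53) = 0 + 19×46 = 874.

874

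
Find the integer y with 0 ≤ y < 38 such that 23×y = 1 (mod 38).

By the extended Euclidean algorithm:
38 = 1·23 + 15
23 = 1·15 + 8
15 = 1·8 + 7
8 = 1·7 + 1
7 = 7·1 + 0
gcd(23, 38) = 1, so the inverse exists.
Bézout: 1 = −3·38 + 5·23.
So 23⁻¹ ≡ 5 (mod 38).

5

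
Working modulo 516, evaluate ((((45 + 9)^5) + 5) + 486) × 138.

306

45 + 9 = 54
(54)^5 ≡ 360 (mod 516)
360 + 5 = 365
365 + 486 = 851 ≡ 335 (mod 516)
335 × 138 = 46230 ≡ 306 (mod 516)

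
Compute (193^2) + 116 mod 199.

(193)^2 ≡ 36 (mod 199)
36 + 116 = 152

152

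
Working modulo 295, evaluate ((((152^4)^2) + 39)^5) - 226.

9

(152)^4 ≡ 281 (mod 295)
(281)^2 ≡ 196 (mod 295)
196 + 39 = 235
(235)^5 ≡ 235 (mod 295)
235 - 226 = 9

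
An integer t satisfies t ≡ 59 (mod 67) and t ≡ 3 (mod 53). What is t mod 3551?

3342

67⁻¹ mod 53: 67·19 ≡ 1 (mod 53), so 67⁻¹ ≡ 19.
t = 59 + 67·((3 − 59)·19 mod 53) = 59 + 67·49 = 3342.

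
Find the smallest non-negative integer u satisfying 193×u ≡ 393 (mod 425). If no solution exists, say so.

gcd(193, 425) = 1, so a unique solution mod 425 exists.
193⁻¹ ≡ 207 (mod 425).
u ≡ 207×393 ≡ 176 (mod 425).

176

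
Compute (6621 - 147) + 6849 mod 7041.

6621 - 147 = 6474
6474 + 6849 = 13323 ≡ 6282 (mod 7041)

6282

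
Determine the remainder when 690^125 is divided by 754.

430

Using repeated squaring:
125 in binary is 1111101, i.e. 125 = 64 + 32 + 16 + 8 + 4 + 1.
690^1 ≡ 690 (mod 754)
690^2 ≡ 690^2 = 476100 ≡ 326 (mod 754)
690^4 ≡ 326^2 = 106276 ≡ 716 (mod 754)
690^8 ≡ 716^2 = 512656 ≡ 690 (mod 754)
690^16 ≡ 690^2 = 476100 ≡ 326 (mod 754)
690^32 ≡ 326^2 = 106276 ≡ 716 (mod 754)
690^64 ≡ 716^2 = 512656 ≡ 690 (mod 754)
690^125 = 690^64 · 690^32 · 690^16 · 690^8 · 690^4 · 690^1 ≡ 690 · 716 · 326 · 690 · 716 · 690 (mod 754).
Accumulate the product:
690 · 716 = 494040 ≡ 170
170 · 326 = 55420 ≡ 378
378 · 690 = 260820 ≡ 690
690 · 716 = 494040 ≡ 170
170 · 690 = 117300 ≡ 430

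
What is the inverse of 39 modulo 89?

89 = 2*39 + 11
39 = 3*11 + 6
11 = 1*6 + 5
6 = 1*5 + 1
5 = 5*1 + 0
gcd(39, 89) = 1, so the inverse exists.
Back-substitute for 1:
1 = 1*6 − 1*5
  = −1*11 + 2*6
  = 2*39 − 7*11
  = −7*89 + 16*39
So 39⁻¹ ≡ 16 (mod 89).

16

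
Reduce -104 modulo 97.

-104 = -2·97 + 90, so -104 ≡ 90 (mod 97).

90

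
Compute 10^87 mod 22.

By square-and-multiply:
10^1 ≡ 10 (mod 22)
10^2 ≡ 10^2 = 100 ≡ 12 (mod 22)
10^4 ≡ 12^2 = 144 ≡ 12 (mod 22)
10^8 ≡ 12^2 = 144 ≡ 12 (mod 22)
10^16 ≡ 12^2 = 144 ≡ 12 (mod 22)
10^32 ≡ 12^2 = 144 ≡ 12 (mod 22)
10^64 ≡ 12^2 = 144 ≡ 12 (mod 22)
10^87 = 10^64 · 10^16 · 10^4 · 10^2 · 10^1 ≡ 12 · 12 · 12 · 12 · 10 (mod 22).
Accumulate the product:
12 · 12 = 144 ≡ 12
12 · 12 = 144 ≡ 12
12 · 12 = 144 ≡ 12
12 · 10 = 120 ≡ 10

10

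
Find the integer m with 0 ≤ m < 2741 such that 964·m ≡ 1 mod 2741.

236

2741 = 2*964 + 813
964 = 1*813 + 151
813 = 5*151 + 58
151 = 2*58 + 35
58 = 1*35 + 23
35 = 1*23 + 12
23 = 1*12 + 11
12 = 1*11 + 1
11 = 11*1 + 0
gcd(964, 2741) = 1, so the inverse exists.
Bézout: 1 = −83*2741 + 236*964.
So 964⁻¹ ≡ 236 (mod 2741).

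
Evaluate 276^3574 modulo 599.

Using repeated squaring:
276^1 ≡ 276 (mod 599)
276^2 ≡ 276^2 = 76176 ≡ 103 (mod 599)
276^4 ≡ 103^2 = 10609 ≡ 426 (mod 599)
276^8 ≡ 426^2 = 181476 ≡ 578 (mod 599)
276^16 ≡ 578^2 = 334084 ≡ 441 (mod 599)
276^32 ≡ 441^2 = 194481 ≡ 405 (mod 599)
276^64 ≡ 405^2 = 164025 ≡ 498 (mod 599)
276^128 ≡ 498^2 = 248004 ≡ 18 (mod 599)
276^256 ≡ 18^2 = 324 (mod 599)
276^512 ≡ 324^2 = 104976 ≡ 151 (mod 599)
276^1024 ≡ 151^2 = 22801 ≡ 39 (mod 599)
276^2048 ≡ 39^2 = 1521 ≡ 323 (mod 599)
276^3574 = 276^2048 * 276^1024 * 276^256 * 276^128 * 276^64 * 276^32 * 276^16 * 276^4 * 276^2 ≡ 323 * 39 * 324 * 18 * 498 * 405 * 441 * 426 * 103 (mod 599).
Accumulate the product:
323 * 39 = 12597 ≡ 18
18 * 324 = 5832 ≡ 441
441 * 18 = 7938 ≡ 151
151 * 498 = 75198 ≡ 323
323 * 405 = 130815 ≡ 233
233 * 441 = 102753 ≡ 324
324 * 426 = 138024 ≡ 254
254 * 103 = 26162 ≡ 405

405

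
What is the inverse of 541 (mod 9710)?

1041

Apply the Euclidean algorithm and back-substitute:
9710 = 17×541 + 513
541 = 1×513 + 28
513 = 18×28 + 9
28 = 3×9 + 1
9 = 9×1 + 0
gcd(541, 9710) = 1, so the inverse exists.
Back-substitute for 1:
1 = 1×28 − 3×9
  = −3×513 + 55×28
  = 55×541 − 58×513
  = −58×9710 + 1041×541
So 541⁻¹ ≡ 1041 (mod 9710).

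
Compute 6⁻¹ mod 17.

3

Run the extended Euclidean algorithm:
17 = 2*6 + 5
6 = 1*5 + 1
5 = 5*1 + 0
gcd(6, 17) = 1, so the inverse exists.
Back-substitute for 1:
1 = 1*6 − 1*5
  = −1*17 + 3*6
So 6⁻¹ ≡ 3 (mod 17).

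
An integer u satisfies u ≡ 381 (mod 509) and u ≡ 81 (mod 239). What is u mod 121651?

509⁻¹ mod 239: 509·54 ≡ 1 (mod 239), so 509⁻¹ ≡ 54.
u = 381 + 509·((81 − 381)·54 mod 239) = 381 + 509·52 = 26849.

26849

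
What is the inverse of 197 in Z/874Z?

874 = 4·197 + 86
197 = 2·86 + 25
86 = 3·25 + 11
25 = 2·11 + 3
11 = 3·3 + 2
3 = 1·2 + 1
2 = 2·1 + 0
gcd(197, 874) = 1, so the inverse exists.
Bézout: 1 = −71·874 + 315·197.
So 197⁻¹ ≡ 315 (mod 874).

315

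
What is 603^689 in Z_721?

85

By square-and-multiply:
689 in binary is 1010110001, i.e. 689 = 512 + 128 + 32 + 16 + 1.
603^1 ≡ 603 (mod 721)
603^2 ≡ 603^2 = 363609 ≡ 225 (mod 721)
603^4 ≡ 225^2 = 50625 ≡ 155 (mod 721)
603^8 ≡ 155^2 = 24025 ≡ 232 (mod 721)
603^16 ≡ 232^2 = 53824 ≡ 470 (mod 721)
603^32 ≡ 470^2 = 220900 ≡ 274 (mod 721)
603^64 ≡ 274^2 = 75076 ≡ 92 (mod 721)
603^128 ≡ 92^2 = 8464 ≡ 533 (mod 721)
603^256 ≡ 533^2 = 284089 ≡ 15 (mod 721)
603^512 ≡ 15^2 = 225 (mod 721)
603^689 = 603^512 × 603^128 × 603^32 × 603^16 × 603^1 ≡ 225 × 533 × 274 × 470 × 603 (mod 721).
Accumulate the product:
225 × 533 = 119925 ≡ 239
239 × 274 = 65486 ≡ 596
596 × 470 = 280120 ≡ 372
372 × 603 = 224316 ≡ 85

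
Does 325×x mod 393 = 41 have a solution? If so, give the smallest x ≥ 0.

167

gcd(325, 393) = 1, so a unique solution mod 393 exists.
325⁻¹ ≡ 52 (mod 393).
x ≡ 52×41 ≡ 167 (mod 393).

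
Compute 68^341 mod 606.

341 in binary is 101010101, i.e. 341 = 256 + 64 + 16 + 4 + 1.
68^1 ≡ 68 (mod 606)
68^2 ≡ 68^2 = 4624 ≡ 382 (mod 606)
68^4 ≡ 382^2 = 145924 ≡ 484 (mod 606)
68^8 ≡ 484^2 = 234256 ≡ 340 (mod 606)
68^16 ≡ 340^2 = 115600 ≡ 460 (mod 606)
68^32 ≡ 460^2 = 211600 ≡ 106 (mod 606)
68^64 ≡ 106^2 = 11236 ≡ 328 (mod 606)
68^128 ≡ 328^2 = 107584 ≡ 322 (mod 606)
68^256 ≡ 322^2 = 103684 ≡ 58 (mod 606)
68^341 = 68^256 · 68^64 · 68^16 · 68^4 · 68^1 ≡ 58 · 328 · 460 · 484 · 68 (mod 606).
Accumulate the product:
58 · 328 = 19024 ≡ 238
238 · 460 = 109480 ≡ 400
400 · 484 = 193600 ≡ 286
286 · 68 = 19448 ≡ 56

56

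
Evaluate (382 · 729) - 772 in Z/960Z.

382 · 729 = 278478 ≡ 78 (mod 960)
78 - 772 = -694 ≡ 266 (mod 960)

266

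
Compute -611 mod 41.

-611 = -15*41 + 4, so -611 ≡ 4 (mod 41).

4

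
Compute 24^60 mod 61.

Using repeated squaring:
60 in binary is 111100, i.e. 60 = 32 + 16 + 8 + 4.
24^1 ≡ 24 (mod 61)
24^2 ≡ 24^2 = 576 ≡ 27 (mod 61)
24^4 ≡ 27^2 = 729 ≡ 58 (mod 61)
24^8 ≡ 58^2 = 3364 ≡ 9 (mod 61)
24^16 ≡ 9^2 = 81 ≡ 20 (mod 61)
24^32 ≡ 20^2 = 400 ≡ 34 (mod 61)
24^60 = 24^32 * 24^16 * 24^8 * 24^4 ≡ 34 * 20 * 9 * 58 (mod 61).
Accumulate the product:
34 * 20 = 680 ≡ 9
9 * 9 = 81 ≡ 20
20 * 58 = 1160 ≡ 1

1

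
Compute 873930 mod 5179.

873930 = 168*5179 + 3858, so 873930 ≡ 3858 (mod 5179).

3858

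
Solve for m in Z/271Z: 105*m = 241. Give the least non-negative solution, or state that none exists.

232

gcd(105, 271) = 1, so a unique solution mod 271 exists.
105⁻¹ ≡ 191 (mod 271).
m ≡ 191*241 ≡ 232 (mod 271).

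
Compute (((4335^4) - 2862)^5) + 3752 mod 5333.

(4335)^4 ≡ 56 (mod 5333)
56 - 2862 = -2806 ≡ 2527 (mod 5333)
(2527)^5 ≡ 281 (mod 5333)
281 + 3752 = 4033

4033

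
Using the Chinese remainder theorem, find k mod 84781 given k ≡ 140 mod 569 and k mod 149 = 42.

65006

569⁻¹ mod 149: 569×11 ≡ 1 (mod 149), so 569⁻¹ ≡ 11.
k = 140 + 569×((42 − 140)×11 mod 149) = 140 + 569×114 = 65006.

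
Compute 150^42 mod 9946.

150^1 ≡ 150 (mod 9946)
150^2 ≡ 150^2 = 22500 ≡ 2608 (mod 9946)
150^4 ≡ 2608^2 = 6801664 ≡ 8546 (mod 9946)
150^8 ≡ 8546^2 = 73034116 ≡ 638 (mod 9946)
150^16 ≡ 638^2 = 407044 ≡ 9204 (mod 9946)
150^32 ≡ 9204^2 = 84713616 ≡ 3534 (mod 9946)
150^42 = 150^32 × 150^8 × 150^2 ≡ 3534 × 638 × 2608 (mod 9946).
Accumulate the product:
3534 × 638 = 2254692 ≡ 6896
6896 × 2608 = 17984768 ≡ 2400

2400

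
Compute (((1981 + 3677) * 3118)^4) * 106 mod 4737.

1981 + 3677 = 5658 ≡ 921 (mod 4737)
921 * 3118 = 2871678 ≡ 1056 (mod 4737)
(1056)^4 ≡ 1566 (mod 4737)
1566 * 106 = 165996 ≡ 201 (mod 4737)

201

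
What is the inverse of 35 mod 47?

47 = 1*35 + 12
35 = 2*12 + 11
12 = 1*11 + 1
11 = 11*1 + 0
gcd(35, 47) = 1, so the inverse exists.
Back-substitute for 1:
1 = 1*12 − 1*11
  = −1*35 + 3*12
  = 3*47 − 4*35
So 35⁻¹ ≡ −4 ≡ 43 (mod 47).

43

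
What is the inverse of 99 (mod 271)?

219

By the extended Euclidean algorithm:
271 = 2*99 + 73
99 = 1*73 + 26
73 = 2*26 + 21
26 = 1*21 + 5
21 = 4*5 + 1
5 = 5*1 + 0
gcd(99, 271) = 1, so the inverse exists.
Bézout: 1 = 19*271 − 52*99.
So 99⁻¹ ≡ −52 ≡ 219 (mod 271).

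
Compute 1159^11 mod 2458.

Compute successive squares:
11 in binary is 1011, i.e. 11 = 8 + 2 + 1.
1159^1 ≡ 1159 (mod 2458)
1159^2 ≡ 1159^2 = 1343281 ≡ 1213 (mod 2458)
1159^4 ≡ 1213^2 = 1471369 ≡ 1485 (mod 2458)
1159^8 ≡ 1485^2 = 2205225 ≡ 399 (mod 2458)
1159^11 = 1159^8 · 1159^2 · 1159^1 ≡ 399 · 1213 · 1159 (mod 2458).
Accumulate the product:
399 · 1213 = 483987 ≡ 2219
2219 · 1159 = 2571821 ≡ 753

753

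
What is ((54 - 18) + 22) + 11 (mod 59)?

10

54 - 18 = 36
36 + 22 = 58
58 + 11 = 69 ≡ 10 (mod 59)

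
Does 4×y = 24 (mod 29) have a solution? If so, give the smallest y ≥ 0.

6

gcd(4, 29) = 1, so a unique solution mod 29 exists.
4⁻¹ ≡ 22 (mod 29).
y ≡ 22×24 ≡ 6 (mod 29).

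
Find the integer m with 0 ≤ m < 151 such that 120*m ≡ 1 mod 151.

151 = 1·120 + 31
120 = 3·31 + 27
31 = 1·27 + 4
27 = 6·4 + 3
4 = 1·3 + 1
3 = 3·1 + 0
gcd(120, 151) = 1, so the inverse exists.
Bézout: 1 = 31·151 − 39·120.
So 120⁻¹ ≡ −39 ≡ 112 (mod 151).

112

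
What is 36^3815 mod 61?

Compute successive squares:
3815 in binary is 111011100111, i.e. 3815 = 2048 + 1024 + 512 + 128 + 64 + 32 + 4 + 2 + 1.
36^1 ≡ 36 (mod 61)
36^2 ≡ 36^2 = 1296 ≡ 15 (mod 61)
36^4 ≡ 15^2 = 225 ≡ 42 (mod 61)
36^8 ≡ 42^2 = 1764 ≡ 56 (mod 61)
36^16 ≡ 56^2 = 3136 ≡ 25 (mod 61)
36^32 ≡ 25^2 = 625 ≡ 15 (mod 61)
36^64 ≡ 15^2 = 225 ≡ 42 (mod 61)
36^128 ≡ 42^2 = 1764 ≡ 56 (mod 61)
36^256 ≡ 56^2 = 3136 ≡ 25 (mod 61)
36^512 ≡ 25^2 = 625 ≡ 15 (mod 61)
36^1024 ≡ 15^2 = 225 ≡ 42 (mod 61)
36^2048 ≡ 42^2 = 1764 ≡ 56 (mod 61)
36^3815 = 36^2048 × 36^1024 × 36^512 × 36^128 × 36^64 × 36^32 × 36^4 × 36^2 × 36^1 ≡ 56 × 42 × 15 × 56 × 42 × 15 × 42 × 15 × 36 (mod 61).
Accumulate the product:
56 × 42 = 2352 ≡ 34
34 × 15 = 510 ≡ 22
22 × 56 = 1232 ≡ 12
12 × 42 = 504 ≡ 16
16 × 15 = 240 ≡ 57
57 × 42 = 2394 ≡ 15
15 × 15 = 225 ≡ 42
42 × 36 = 1512 ≡ 48

48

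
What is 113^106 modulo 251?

By square-and-multiply:
106 in binary is 1101010, i.e. 106 = 64 + 32 + 8 + 2.
113^1 ≡ 113 (mod 251)
113^2 ≡ 113^2 = 12769 ≡ 219 (mod 251)
113^4 ≡ 219^2 = 47961 ≡ 20 (mod 251)
113^8 ≡ 20^2 = 400 ≡ 149 (mod 251)
113^16 ≡ 149^2 = 22201 ≡ 113 (mod 251)
113^32 ≡ 113^2 = 12769 ≡ 219 (mod 251)
113^64 ≡ 219^2 = 47961 ≡ 20 (mod 251)
113^106 = 113^64 × 113^32 × 113^8 × 113^2 ≡ 20 × 219 × 149 × 219 (mod 251).
Accumulate the product:
20 × 219 = 4380 ≡ 113
113 × 149 = 16837 ≡ 20
20 × 219 = 4380 ≡ 113

113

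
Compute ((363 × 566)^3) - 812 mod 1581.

363 × 566 = 205458 ≡ 1509 (mod 1581)
(1509)^3 ≡ 1449 (mod 1581)
1449 - 812 = 637

637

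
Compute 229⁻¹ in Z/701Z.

150

Apply the Euclidean algorithm and back-substitute:
701 = 3*229 + 14
229 = 16*14 + 5
14 = 2*5 + 4
5 = 1*4 + 1
4 = 4*1 + 0
gcd(229, 701) = 1, so the inverse exists.
Back-substitute for 1:
1 = 1*5 − 1*4
  = −1*14 + 3*5
  = 3*229 − 49*14
  = −49*701 + 150*229
So 229⁻¹ ≡ 150 (mod 701).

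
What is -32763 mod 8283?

369

-32763 = -4*8283 + 369, so -32763 ≡ 369 (mod 8283).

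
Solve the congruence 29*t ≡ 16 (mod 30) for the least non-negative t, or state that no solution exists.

14

gcd(29, 30) = 1, so a unique solution mod 30 exists.
29⁻¹ ≡ 29 (mod 30).
t ≡ 29*16 ≡ 14 (mod 30).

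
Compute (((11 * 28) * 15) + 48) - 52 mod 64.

11 * 28 = 308 ≡ 52 (mod 64)
52 * 15 = 780 ≡ 12 (mod 64)
12 + 48 = 60
60 - 52 = 8

8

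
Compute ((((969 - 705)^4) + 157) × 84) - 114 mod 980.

969 - 705 = 264
(264)^4 ≡ 716 (mod 980)
716 + 157 = 873
873 × 84 = 73332 ≡ 812 (mod 980)
812 - 114 = 698

698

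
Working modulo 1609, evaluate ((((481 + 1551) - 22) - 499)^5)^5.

972

481 + 1551 = 2032 ≡ 423 (mod 1609)
423 - 22 = 401
401 - 499 = -98 ≡ 1511 (mod 1609)
(1511)^5 ≡ 1177 (mod 1609)
(1177)^5 ≡ 972 (mod 1609)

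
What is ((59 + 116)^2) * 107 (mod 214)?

59 + 116 = 175
(175)^2 ≡ 23 (mod 214)
23 * 107 = 2461 ≡ 107 (mod 214)

107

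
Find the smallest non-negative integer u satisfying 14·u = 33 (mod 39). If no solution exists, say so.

33

gcd(14, 39) = 1, so a unique solution mod 39 exists.
14⁻¹ ≡ 14 (mod 39).
u ≡ 14·33 ≡ 33 (mod 39).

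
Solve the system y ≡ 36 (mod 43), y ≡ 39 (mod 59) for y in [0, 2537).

1455

43⁻¹ mod 59: 43·11 ≡ 1 (mod 59), so 43⁻¹ ≡ 11.
y = 36 + 43·((39 − 36)·11 mod 59) = 36 + 43·33 = 1455.
Check: 1455 mod 43 = 36, 1455 mod 59 = 39. ✓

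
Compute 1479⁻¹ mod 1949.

452

1949 = 1·1479 + 470
1479 = 3·470 + 69
470 = 6·69 + 56
69 = 1·56 + 13
56 = 4·13 + 4
13 = 3·4 + 1
4 = 4·1 + 0
gcd(1479, 1949) = 1, so the inverse exists.
Back-substitute for 1:
1 = 1·13 − 3·4
  = −3·56 + 13·13
  = 13·69 − 16·56
  = −16·470 + 109·69
  = 109·1479 − 343·470
  = −343·1949 + 452·1479
So 1479⁻¹ ≡ 452 (mod 1949).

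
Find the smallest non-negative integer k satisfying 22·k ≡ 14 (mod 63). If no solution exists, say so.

35

gcd(22, 63) = 1, so a unique solution mod 63 exists.
22⁻¹ ≡ 43 (mod 63).
k ≡ 43·14 ≡ 35 (mod 63).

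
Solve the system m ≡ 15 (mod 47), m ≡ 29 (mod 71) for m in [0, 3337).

47⁻¹ mod 71: 47·68 ≡ 1 (mod 71), so 47⁻¹ ≡ 68.
m = 15 + 47·((29 − 15)·68 mod 71) = 15 + 47·29 = 1378.

1378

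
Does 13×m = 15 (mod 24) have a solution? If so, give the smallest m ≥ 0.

gcd(13, 24) = 1, so a unique solution mod 24 exists.
13⁻¹ ≡ 13 (mod 24).
m ≡ 13×15 ≡ 3 (mod 24).

3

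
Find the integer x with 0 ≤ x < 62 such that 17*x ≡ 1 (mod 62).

62 = 3×17 + 11
17 = 1×11 + 6
11 = 1×6 + 5
6 = 1×5 + 1
5 = 5×1 + 0
gcd(17, 62) = 1, so the inverse exists.
Back-substitute for 1:
1 = 1×6 − 1×5
  = −1×11 + 2×6
  = 2×17 − 3×11
  = −3×62 + 11×17
So 17⁻¹ ≡ 11 (mod 62).

11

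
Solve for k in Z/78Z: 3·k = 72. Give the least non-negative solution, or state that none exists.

24

gcd(3, 78) = 3, and 3 | 72, so solutions exist.
Divide through by 3: 1·k = 24 (mod 26).
1⁻¹ ≡ 1 (mod 26).
k ≡ 1·24 ≡ 24 (mod 26).
The smallest non-negative solution is k = 24.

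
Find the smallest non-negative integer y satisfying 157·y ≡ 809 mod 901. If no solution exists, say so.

gcd(157, 901) = 1, so a unique solution mod 901 exists.
157⁻¹ ≡ 132 (mod 901).
y ≡ 132·809 ≡ 470 (mod 901).

470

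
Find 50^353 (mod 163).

70

Using repeated squaring:
353 in binary is 101100001, i.e. 353 = 256 + 64 + 32 + 1.
50^1 ≡ 50 (mod 163)
50^2 ≡ 50^2 = 2500 ≡ 55 (mod 163)
50^4 ≡ 55^2 = 3025 ≡ 91 (mod 163)
50^8 ≡ 91^2 = 8281 ≡ 131 (mod 163)
50^16 ≡ 131^2 = 17161 ≡ 46 (mod 163)
50^32 ≡ 46^2 = 2116 ≡ 160 (mod 163)
50^64 ≡ 160^2 = 25600 ≡ 9 (mod 163)
50^128 ≡ 9^2 = 81 (mod 163)
50^256 ≡ 81^2 = 6561 ≡ 41 (mod 163)
50^353 = 50^256 * 50^64 * 50^32 * 50^1 ≡ 41 * 9 * 160 * 50 (mod 163).
Accumulate the product:
41 * 9 = 369 ≡ 43
43 * 160 = 6880 ≡ 34
34 * 50 = 1700 ≡ 70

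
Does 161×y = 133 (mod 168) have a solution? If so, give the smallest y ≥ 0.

gcd(161, 168) = 7, and 7 | 133, so solutions exist.
Divide through by 7: 23×y mod 24 = 19.
23⁻¹ ≡ 23 (mod 24).
y ≡ 23×19 ≡ 5 (mod 24).
The smallest non-negative solution is y = 5.

5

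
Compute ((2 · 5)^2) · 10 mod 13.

12

2 · 5 = 10
(10)^2 ≡ 9 (mod 13)
9 · 10 = 90 ≡ 12 (mod 13)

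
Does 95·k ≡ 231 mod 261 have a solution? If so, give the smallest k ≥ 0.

192

gcd(95, 261) = 1, so a unique solution mod 261 exists.
95⁻¹ ≡ 11 (mod 261).
k ≡ 11·231 ≡ 192 (mod 261).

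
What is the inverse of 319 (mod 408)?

Run the extended Euclidean algorithm:
408 = 1·319 + 89
319 = 3·89 + 52
89 = 1·52 + 37
52 = 1·37 + 15
37 = 2·15 + 7
15 = 2·7 + 1
7 = 7·1 + 0
gcd(319, 408) = 1, so the inverse exists.
Bézout: 1 = −43·408 + 55·319.
So 319⁻¹ ≡ 55 (mod 408).

55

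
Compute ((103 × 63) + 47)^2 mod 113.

103 × 63 = 6489 ≡ 48 (mod 113)
48 + 47 = 95
(95)^2 ≡ 98 (mod 113)

98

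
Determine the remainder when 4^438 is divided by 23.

Using repeated squaring:
438 in binary is 110110110, i.e. 438 = 256 + 128 + 32 + 16 + 4 + 2.
4^1 ≡ 4 (mod 23)
4^2 ≡ 4^2 = 16 (mod 23)
4^4 ≡ 16^2 = 256 ≡ 3 (mod 23)
4^8 ≡ 3^2 = 9 (mod 23)
4^16 ≡ 9^2 = 81 ≡ 12 (mod 23)
4^32 ≡ 12^2 = 144 ≡ 6 (mod 23)
4^64 ≡ 6^2 = 36 ≡ 13 (mod 23)
4^128 ≡ 13^2 = 169 ≡ 8 (mod 23)
4^256 ≡ 8^2 = 64 ≡ 18 (mod 23)
4^438 = 4^256 * 4^128 * 4^32 * 4^16 * 4^4 * 4^2 ≡ 18 * 8 * 6 * 12 * 3 * 16 (mod 23).
Accumulate the product:
18 * 8 = 144 ≡ 6
6 * 6 = 36 ≡ 13
13 * 12 = 156 ≡ 18
18 * 3 = 54 ≡ 8
8 * 16 = 128 ≡ 13

13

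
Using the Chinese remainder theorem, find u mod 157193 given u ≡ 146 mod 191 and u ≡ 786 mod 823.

23830

191⁻¹ mod 823: 191·530 ≡ 1 (mod 823), so 191⁻¹ ≡ 530.
u = 146 + 191·((786 − 146)·530 mod 823) = 146 + 191·124 = 23830.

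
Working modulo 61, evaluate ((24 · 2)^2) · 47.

13

24 · 2 = 48
(48)^2 ≡ 47 (mod 61)
47 · 47 = 2209 ≡ 13 (mod 61)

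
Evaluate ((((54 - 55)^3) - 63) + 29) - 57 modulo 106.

14

54 - 55 = -1 ≡ 105 (mod 106)
(105)^3 ≡ 105 (mod 106)
105 - 63 = 42
42 + 29 = 71
71 - 57 = 14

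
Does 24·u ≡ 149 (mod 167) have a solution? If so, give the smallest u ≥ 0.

41

gcd(24, 167) = 1, so a unique solution mod 167 exists.
24⁻¹ ≡ 7 (mod 167).
u ≡ 7·149 ≡ 41 (mod 167).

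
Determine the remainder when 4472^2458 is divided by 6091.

Using repeated squaring:
2458 in binary is 100110011010, i.e. 2458 = 2048 + 256 + 128 + 16 + 8 + 2.
4472^1 ≡ 4472 (mod 6091)
4472^2 ≡ 4472^2 = 19998784 ≡ 2031 (mod 6091)
4472^4 ≡ 2031^2 = 4124961 ≡ 1354 (mod 6091)
4472^8 ≡ 1354^2 = 1833316 ≡ 6016 (mod 6091)
4472^16 ≡ 6016^2 = 36192256 ≡ 5625 (mod 6091)
4472^32 ≡ 5625^2 = 31640625 ≡ 3971 (mod 6091)
4472^64 ≡ 3971^2 = 15768841 ≡ 5333 (mod 6091)
4472^128 ≡ 5333^2 = 28440889 ≡ 2010 (mod 6091)
4472^256 ≡ 2010^2 = 4040100 ≡ 1767 (mod 6091)
4472^512 ≡ 1767^2 = 3122289 ≡ 3697 (mod 6091)
4472^1024 ≡ 3697^2 = 13667809 ≡ 5696 (mod 6091)
4472^2048 ≡ 5696^2 = 32444416 ≡ 3750 (mod 6091)
4472^2458 = 4472^2048 × 4472^256 × 4472^128 × 4472^16 × 4472^8 × 4472^2 ≡ 3750 × 1767 × 2010 × 5625 × 6016 × 2031 (mod 6091).
Accumulate the product:
3750 × 1767 = 6626250 ≡ 5333
5333 × 2010 = 10719330 ≡ 5261
5261 × 5625 = 29593125 ≡ 3047
3047 × 6016 = 18330752 ≡ 2933
2933 × 2031 = 5956923 ≡ 6016

6016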